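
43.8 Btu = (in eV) 2.884e+23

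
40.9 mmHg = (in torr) 40.9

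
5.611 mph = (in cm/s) 250.8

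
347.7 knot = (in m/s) 178.9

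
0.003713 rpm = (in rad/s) 0.0003888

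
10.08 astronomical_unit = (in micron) 1.508e+18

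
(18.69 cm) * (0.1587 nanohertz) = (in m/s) 2.966e-11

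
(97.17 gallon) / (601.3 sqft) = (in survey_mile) 4.091e-06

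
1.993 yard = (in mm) 1822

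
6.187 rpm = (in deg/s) 37.12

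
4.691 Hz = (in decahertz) 0.4691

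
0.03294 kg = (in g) 32.94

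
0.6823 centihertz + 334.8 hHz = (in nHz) 3.348e+13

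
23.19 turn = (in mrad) 1.457e+05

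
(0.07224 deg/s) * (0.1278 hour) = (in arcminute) 1994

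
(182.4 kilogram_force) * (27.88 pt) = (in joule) 17.59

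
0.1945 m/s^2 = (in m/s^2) 0.1945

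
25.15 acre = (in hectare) 10.18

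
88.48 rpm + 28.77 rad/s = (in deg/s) 2179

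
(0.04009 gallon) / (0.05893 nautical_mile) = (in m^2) 1.391e-06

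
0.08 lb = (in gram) 36.29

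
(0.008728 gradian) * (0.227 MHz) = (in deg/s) 1783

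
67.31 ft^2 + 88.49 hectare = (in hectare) 88.49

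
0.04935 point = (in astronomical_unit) 1.164e-16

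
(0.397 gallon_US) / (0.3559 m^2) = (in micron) 4223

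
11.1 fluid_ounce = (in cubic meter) 0.0003283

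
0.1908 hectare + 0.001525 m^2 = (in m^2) 1908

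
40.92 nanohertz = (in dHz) 4.092e-07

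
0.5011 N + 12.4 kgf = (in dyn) 1.221e+07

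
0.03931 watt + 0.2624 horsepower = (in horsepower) 0.2625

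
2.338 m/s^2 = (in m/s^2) 2.338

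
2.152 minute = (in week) 0.0002135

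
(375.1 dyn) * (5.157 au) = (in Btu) 2.743e+06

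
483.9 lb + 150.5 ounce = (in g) 2.238e+05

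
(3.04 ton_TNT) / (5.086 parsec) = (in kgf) 8.265e-09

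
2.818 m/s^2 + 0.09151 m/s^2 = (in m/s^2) 2.91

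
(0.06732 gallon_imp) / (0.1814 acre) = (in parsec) 1.351e-23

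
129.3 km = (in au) 8.643e-07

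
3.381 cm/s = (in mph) 0.07563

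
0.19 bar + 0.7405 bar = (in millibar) 930.5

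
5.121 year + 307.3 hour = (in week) 268.9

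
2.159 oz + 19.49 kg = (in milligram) 1.955e+07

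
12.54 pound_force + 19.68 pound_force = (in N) 143.3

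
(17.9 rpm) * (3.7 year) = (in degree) 1.253e+10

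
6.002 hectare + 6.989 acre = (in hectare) 8.83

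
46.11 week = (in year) 0.8843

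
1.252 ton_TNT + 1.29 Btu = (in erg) 5.238e+16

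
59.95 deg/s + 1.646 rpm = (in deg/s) 69.83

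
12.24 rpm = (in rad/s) 1.282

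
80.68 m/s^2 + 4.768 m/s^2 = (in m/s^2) 85.45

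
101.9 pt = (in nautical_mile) 1.941e-05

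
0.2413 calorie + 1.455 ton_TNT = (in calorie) 1.455e+09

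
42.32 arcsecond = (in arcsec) 42.32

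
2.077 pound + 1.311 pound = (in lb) 3.388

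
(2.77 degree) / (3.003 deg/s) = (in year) 2.925e-08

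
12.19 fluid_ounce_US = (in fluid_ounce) 12.19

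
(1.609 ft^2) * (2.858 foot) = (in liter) 130.2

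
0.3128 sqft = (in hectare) 2.906e-06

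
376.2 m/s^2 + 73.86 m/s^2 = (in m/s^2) 450.1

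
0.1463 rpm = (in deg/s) 0.8778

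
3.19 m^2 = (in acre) 0.0007883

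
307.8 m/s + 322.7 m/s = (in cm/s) 6.305e+04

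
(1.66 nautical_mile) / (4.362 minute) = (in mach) 0.0345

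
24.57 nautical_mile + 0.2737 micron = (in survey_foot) 1.493e+05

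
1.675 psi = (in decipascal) 1.155e+05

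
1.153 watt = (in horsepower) 0.001546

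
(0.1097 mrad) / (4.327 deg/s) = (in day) 1.681e-08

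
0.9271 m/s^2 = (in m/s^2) 0.9271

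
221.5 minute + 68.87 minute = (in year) 0.0005525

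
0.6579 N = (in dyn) 6.579e+04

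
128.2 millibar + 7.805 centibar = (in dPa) 2.062e+05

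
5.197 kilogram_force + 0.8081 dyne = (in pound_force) 11.46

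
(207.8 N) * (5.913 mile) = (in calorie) 4.726e+05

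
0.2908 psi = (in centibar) 2.005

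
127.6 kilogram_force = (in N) 1251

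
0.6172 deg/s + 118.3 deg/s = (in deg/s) 118.9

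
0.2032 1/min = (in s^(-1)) 0.003387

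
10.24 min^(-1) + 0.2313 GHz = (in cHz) 2.313e+10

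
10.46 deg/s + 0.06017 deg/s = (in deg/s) 10.52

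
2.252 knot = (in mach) 0.003402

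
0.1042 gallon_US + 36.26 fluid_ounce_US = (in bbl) 0.009226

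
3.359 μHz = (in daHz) 3.359e-07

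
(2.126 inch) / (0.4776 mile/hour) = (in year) 8.02e-09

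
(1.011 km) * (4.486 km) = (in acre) 1121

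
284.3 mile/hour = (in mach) 0.3733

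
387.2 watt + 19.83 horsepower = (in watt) 1.517e+04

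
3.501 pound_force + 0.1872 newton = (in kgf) 1.607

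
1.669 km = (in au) 1.116e-08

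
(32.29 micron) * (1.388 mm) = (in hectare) 4.482e-12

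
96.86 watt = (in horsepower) 0.1299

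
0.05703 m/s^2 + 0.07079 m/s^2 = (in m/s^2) 0.1278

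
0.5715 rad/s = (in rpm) 5.457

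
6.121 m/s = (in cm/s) 612.1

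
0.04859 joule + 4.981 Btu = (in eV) 3.28e+22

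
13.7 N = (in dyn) 1.37e+06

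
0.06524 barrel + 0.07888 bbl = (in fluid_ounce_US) 774.8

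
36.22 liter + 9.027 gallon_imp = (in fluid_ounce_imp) 2719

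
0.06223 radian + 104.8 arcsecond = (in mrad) 62.74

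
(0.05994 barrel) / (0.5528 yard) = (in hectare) 1.885e-06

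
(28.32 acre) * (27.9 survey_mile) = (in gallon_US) 1.359e+12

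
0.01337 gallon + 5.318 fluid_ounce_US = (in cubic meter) 0.0002079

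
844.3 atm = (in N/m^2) 8.555e+07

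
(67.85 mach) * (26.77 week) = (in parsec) 1.212e-05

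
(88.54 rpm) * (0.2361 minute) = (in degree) 7526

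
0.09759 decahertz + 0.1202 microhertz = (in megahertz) 9.759e-07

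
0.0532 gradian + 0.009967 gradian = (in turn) 0.0001579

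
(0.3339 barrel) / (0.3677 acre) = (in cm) 0.003568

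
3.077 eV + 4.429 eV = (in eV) 7.506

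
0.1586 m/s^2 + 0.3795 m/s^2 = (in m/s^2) 0.5381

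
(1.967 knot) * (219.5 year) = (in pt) 1.986e+13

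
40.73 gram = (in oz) 1.437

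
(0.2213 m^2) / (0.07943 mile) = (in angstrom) 1.731e+07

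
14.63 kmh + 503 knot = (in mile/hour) 587.9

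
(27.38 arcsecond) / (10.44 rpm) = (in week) 2.008e-10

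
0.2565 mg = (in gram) 0.0002565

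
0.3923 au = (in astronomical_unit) 0.3923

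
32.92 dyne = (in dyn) 32.92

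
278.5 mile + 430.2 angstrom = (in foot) 1.47e+06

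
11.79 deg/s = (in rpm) 1.965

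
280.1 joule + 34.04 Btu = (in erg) 3.619e+11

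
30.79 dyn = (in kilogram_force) 3.14e-05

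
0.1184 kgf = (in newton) 1.161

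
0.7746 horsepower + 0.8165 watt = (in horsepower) 0.7757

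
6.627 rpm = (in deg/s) 39.76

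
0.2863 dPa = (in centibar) 2.863e-05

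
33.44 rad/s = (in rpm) 319.3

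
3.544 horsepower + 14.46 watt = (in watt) 2657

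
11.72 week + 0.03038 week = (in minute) 1.184e+05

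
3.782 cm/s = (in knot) 0.07352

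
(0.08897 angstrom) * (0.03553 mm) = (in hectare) 3.161e-20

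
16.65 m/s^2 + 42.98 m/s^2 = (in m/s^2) 59.63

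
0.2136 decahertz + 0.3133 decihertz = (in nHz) 2.167e+09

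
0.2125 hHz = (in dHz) 212.5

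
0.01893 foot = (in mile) 3.585e-06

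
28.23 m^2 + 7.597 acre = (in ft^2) 3.312e+05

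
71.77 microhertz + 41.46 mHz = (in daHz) 0.004153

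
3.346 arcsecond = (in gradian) 0.001033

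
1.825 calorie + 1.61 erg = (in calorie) 1.825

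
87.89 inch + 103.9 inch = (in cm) 487.1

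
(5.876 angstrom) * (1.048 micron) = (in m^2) 6.158e-16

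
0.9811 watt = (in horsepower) 0.001316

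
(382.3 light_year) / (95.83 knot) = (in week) 1.213e+11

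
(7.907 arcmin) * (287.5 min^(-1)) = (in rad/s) 0.01102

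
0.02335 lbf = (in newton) 0.1039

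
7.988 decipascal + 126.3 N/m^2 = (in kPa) 0.1271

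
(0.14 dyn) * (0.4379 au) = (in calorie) 2.192e+04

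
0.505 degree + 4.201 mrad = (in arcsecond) 2685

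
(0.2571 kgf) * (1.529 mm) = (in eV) 2.406e+16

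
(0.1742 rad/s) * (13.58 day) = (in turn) 3.253e+04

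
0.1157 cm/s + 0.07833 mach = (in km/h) 96.02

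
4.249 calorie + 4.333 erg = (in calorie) 4.249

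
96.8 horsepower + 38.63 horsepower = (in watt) 1.01e+05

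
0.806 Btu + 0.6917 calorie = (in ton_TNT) 2.039e-07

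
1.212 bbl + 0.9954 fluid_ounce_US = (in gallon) 50.91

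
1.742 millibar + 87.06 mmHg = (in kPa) 11.78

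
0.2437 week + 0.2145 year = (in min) 1.152e+05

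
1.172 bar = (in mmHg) 879.1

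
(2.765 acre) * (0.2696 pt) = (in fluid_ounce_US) 3.599e+04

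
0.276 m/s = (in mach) 0.0008106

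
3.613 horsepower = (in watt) 2694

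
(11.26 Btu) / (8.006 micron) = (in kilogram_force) 1.513e+08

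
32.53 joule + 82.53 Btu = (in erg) 8.711e+11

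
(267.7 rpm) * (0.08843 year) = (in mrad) 7.818e+10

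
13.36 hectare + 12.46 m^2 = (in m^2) 1.336e+05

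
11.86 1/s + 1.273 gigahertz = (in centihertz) 1.273e+11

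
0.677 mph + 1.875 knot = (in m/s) 1.267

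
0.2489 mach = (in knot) 164.7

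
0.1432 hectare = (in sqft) 1.541e+04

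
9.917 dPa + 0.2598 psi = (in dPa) 1.792e+04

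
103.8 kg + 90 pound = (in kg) 144.6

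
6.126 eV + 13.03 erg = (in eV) 8.133e+12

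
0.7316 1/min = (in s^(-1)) 0.01219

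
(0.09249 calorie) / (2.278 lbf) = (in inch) 1.504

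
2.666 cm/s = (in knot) 0.05182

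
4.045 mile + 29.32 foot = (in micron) 6.519e+09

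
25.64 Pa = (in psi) 0.003719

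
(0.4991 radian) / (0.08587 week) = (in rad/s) 9.61e-06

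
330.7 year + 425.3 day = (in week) 1.73e+04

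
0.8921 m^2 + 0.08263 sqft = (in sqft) 9.685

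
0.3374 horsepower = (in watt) 251.6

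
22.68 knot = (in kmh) 42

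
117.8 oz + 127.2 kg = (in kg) 130.5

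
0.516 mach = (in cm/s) 1.757e+04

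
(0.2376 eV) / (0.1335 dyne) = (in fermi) 28.52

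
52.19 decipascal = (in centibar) 0.005219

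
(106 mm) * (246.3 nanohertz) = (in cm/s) 2.611e-06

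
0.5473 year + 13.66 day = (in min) 3.073e+05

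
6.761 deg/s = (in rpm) 1.127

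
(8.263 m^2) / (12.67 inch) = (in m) 25.68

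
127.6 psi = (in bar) 8.798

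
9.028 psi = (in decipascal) 6.225e+05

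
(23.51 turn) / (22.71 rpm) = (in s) 62.11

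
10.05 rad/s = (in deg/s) 575.8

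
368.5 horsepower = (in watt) 2.748e+05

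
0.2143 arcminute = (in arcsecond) 12.86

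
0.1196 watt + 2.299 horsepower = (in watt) 1714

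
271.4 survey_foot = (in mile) 0.0514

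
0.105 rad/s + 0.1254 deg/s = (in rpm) 1.024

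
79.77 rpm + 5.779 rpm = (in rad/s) 8.959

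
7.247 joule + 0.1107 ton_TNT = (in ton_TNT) 0.1107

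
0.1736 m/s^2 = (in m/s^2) 0.1736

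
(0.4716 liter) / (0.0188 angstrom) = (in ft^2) 2.7e+09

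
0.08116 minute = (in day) 5.636e-05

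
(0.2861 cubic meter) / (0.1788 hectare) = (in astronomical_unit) 1.07e-15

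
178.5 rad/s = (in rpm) 1705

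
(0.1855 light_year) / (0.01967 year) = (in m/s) 2.829e+09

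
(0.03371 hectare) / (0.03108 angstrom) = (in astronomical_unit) 725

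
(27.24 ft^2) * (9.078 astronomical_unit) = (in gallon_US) 9.079e+14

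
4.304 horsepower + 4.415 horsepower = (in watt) 6502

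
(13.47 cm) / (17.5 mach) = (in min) 3.768e-07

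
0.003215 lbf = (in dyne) 1430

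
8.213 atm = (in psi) 120.7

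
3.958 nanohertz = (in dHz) 3.958e-08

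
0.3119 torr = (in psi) 0.006031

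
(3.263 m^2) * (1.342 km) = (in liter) 4.379e+06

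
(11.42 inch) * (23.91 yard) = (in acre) 0.001567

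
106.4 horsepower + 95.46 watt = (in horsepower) 106.5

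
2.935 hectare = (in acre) 7.253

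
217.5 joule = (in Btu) 0.2062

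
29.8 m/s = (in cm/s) 2980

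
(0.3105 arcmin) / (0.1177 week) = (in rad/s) 1.269e-09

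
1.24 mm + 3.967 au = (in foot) 1.947e+12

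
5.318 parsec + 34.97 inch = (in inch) 6.46e+18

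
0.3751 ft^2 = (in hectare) 3.485e-06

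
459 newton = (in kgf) 46.8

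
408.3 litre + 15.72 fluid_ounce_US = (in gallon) 108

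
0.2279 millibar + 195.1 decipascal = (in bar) 0.000423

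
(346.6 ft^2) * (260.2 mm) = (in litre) 8378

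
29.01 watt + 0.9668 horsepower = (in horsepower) 1.006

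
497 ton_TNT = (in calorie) 4.97e+11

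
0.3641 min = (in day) 0.0002528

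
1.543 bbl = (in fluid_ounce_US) 8295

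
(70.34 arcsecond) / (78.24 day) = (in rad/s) 5.045e-11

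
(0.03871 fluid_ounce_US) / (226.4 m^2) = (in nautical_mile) 2.73e-12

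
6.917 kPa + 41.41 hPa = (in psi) 1.604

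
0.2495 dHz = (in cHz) 2.495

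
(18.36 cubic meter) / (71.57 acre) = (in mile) 3.939e-08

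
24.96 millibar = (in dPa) 2.496e+04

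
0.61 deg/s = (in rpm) 0.1017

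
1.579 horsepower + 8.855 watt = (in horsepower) 1.591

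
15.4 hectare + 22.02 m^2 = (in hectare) 15.4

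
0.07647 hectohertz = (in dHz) 76.47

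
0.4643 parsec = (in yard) 1.567e+16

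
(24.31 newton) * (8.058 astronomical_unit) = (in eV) 1.829e+32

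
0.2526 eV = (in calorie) 9.673e-21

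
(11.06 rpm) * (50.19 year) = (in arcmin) 6.302e+12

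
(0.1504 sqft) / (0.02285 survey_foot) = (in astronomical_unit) 1.341e-11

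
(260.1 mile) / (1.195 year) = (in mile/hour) 0.02485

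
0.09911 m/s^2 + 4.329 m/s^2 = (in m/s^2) 4.428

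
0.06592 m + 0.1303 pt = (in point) 187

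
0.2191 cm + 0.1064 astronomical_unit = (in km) 1.592e+07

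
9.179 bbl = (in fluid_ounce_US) 4.935e+04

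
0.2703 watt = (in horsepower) 0.0003625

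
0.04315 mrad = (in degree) 0.002472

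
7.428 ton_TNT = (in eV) 1.94e+29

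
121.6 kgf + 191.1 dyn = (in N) 1192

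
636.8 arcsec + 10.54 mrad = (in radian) 0.01363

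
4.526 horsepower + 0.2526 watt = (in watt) 3375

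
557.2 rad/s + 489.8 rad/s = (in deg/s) 5.999e+04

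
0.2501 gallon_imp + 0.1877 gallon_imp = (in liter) 1.99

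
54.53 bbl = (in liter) 8670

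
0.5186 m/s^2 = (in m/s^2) 0.5186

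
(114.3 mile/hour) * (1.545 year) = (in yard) 2.723e+09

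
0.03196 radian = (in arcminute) 109.9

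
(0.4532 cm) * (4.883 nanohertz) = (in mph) 4.95e-11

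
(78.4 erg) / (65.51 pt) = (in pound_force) 7.626e-05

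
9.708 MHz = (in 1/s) 9.708e+06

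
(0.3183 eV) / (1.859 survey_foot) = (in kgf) 9.178e-21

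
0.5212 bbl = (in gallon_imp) 18.23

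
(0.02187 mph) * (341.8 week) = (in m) 2.021e+06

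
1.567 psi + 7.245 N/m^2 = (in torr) 81.09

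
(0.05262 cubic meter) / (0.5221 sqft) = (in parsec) 3.516e-17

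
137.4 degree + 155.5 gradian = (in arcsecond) 9.985e+05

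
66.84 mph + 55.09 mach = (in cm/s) 1.879e+06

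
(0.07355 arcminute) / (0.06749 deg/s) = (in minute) 0.0003027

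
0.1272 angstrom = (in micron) 1.272e-05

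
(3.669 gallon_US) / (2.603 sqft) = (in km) 5.743e-05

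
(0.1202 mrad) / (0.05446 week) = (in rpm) 3.485e-08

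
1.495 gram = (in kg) 0.001495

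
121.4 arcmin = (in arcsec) 7284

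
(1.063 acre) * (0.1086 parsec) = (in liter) 1.442e+22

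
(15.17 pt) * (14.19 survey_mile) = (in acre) 0.0302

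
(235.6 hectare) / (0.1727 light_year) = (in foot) 4.731e-09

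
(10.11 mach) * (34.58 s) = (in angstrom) 1.19e+15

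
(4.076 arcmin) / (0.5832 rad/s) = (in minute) 3.388e-05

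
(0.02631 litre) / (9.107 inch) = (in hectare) 1.137e-08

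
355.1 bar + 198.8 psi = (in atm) 364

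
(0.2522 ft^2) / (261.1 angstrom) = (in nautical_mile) 484.5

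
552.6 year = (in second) 1.743e+10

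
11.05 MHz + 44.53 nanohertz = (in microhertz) 1.105e+13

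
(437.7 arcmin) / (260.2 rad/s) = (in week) 8.091e-10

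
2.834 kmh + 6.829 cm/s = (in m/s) 0.8555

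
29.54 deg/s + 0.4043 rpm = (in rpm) 5.328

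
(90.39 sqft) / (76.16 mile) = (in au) 4.58e-16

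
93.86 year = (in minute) 4.933e+07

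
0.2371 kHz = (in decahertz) 23.71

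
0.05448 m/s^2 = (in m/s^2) 0.05448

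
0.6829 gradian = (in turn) 0.001707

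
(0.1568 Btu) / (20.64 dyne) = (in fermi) 8.015e+20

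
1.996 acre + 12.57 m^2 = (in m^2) 8090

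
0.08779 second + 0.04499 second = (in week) 2.195e-07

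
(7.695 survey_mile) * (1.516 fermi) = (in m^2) 1.877e-11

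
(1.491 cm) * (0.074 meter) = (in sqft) 0.01188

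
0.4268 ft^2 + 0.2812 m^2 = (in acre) 7.928e-05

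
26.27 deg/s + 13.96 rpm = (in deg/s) 110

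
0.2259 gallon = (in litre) 0.8551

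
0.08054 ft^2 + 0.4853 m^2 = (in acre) 0.0001218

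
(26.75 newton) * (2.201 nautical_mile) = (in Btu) 103.3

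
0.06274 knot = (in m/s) 0.03228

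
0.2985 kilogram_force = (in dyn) 2.927e+05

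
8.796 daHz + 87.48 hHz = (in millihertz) 8.836e+06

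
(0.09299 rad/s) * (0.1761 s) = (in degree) 0.9382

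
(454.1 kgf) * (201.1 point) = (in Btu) 0.2994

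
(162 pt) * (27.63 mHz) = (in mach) 4.637e-06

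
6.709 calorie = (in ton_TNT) 6.709e-09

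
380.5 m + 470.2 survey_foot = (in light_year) 5.537e-14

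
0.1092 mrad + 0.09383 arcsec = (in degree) 0.006283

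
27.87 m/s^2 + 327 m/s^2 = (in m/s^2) 354.9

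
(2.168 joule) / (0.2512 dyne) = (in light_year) 9.123e-11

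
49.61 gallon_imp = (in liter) 225.5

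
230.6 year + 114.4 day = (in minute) 1.214e+08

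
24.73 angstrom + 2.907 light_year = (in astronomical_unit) 1.838e+05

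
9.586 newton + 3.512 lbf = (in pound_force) 5.667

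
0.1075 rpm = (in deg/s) 0.645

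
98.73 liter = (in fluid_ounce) 3338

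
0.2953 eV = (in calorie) 1.131e-20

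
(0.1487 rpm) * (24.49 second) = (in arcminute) 1311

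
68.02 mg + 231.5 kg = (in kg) 231.5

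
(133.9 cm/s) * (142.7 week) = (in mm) 1.156e+11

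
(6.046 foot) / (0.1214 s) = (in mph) 33.96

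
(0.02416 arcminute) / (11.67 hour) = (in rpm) 1.597e-09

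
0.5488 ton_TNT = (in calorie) 5.488e+08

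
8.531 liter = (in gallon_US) 2.254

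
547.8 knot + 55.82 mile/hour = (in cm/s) 3.068e+04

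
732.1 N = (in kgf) 74.65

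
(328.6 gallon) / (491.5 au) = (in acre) 4.18e-18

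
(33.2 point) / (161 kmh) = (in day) 3.031e-09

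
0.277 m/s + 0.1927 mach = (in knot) 128.1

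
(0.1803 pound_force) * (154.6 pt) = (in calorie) 0.01045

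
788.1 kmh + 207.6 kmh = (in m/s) 276.6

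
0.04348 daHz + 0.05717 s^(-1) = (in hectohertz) 0.00492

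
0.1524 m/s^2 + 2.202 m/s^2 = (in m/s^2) 2.354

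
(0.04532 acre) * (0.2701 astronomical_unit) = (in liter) 7.411e+15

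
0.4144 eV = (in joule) 6.639e-20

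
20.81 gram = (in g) 20.81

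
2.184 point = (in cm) 0.07705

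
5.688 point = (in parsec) 6.503e-20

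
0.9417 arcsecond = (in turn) 7.266e-07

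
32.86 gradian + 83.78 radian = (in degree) 4830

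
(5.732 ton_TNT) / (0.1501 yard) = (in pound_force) 3.928e+10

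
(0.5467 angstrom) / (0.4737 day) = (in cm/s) 1.336e-13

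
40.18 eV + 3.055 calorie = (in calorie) 3.055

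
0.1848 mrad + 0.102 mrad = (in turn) 4.565e-05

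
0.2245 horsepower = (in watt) 167.4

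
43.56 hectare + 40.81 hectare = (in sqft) 9.082e+06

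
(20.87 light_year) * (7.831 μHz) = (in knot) 3.006e+12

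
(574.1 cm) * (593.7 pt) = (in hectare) 0.0001202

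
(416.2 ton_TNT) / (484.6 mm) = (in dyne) 3.593e+17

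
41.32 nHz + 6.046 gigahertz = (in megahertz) 6046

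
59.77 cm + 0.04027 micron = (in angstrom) 5.977e+09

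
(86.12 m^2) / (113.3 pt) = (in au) 1.44e-08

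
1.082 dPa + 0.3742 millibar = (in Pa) 37.53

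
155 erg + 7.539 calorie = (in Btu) 0.0299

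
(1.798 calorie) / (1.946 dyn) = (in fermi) 3.866e+20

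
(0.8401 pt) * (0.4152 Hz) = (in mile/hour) 0.0002753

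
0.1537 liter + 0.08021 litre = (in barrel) 0.001471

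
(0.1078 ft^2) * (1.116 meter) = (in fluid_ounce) 377.9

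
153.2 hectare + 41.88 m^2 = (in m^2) 1.532e+06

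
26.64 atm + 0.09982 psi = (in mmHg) 2.025e+04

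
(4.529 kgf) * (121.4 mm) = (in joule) 5.392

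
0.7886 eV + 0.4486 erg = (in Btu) 4.252e-11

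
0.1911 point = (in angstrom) 6.742e+05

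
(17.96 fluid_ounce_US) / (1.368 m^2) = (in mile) 2.413e-07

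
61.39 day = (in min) 8.84e+04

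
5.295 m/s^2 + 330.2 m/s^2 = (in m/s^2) 335.5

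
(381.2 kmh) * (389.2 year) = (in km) 1.3e+09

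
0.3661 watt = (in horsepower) 0.0004909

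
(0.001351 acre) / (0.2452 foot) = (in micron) 7.315e+07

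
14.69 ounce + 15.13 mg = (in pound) 0.9182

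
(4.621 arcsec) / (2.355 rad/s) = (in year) 3.017e-13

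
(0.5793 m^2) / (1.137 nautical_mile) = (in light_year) 2.908e-20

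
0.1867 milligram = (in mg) 0.1867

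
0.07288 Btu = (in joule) 76.89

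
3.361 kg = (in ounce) 118.6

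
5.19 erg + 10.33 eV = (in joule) 5.19e-07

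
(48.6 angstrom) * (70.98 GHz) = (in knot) 670.6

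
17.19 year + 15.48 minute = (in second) 5.421e+08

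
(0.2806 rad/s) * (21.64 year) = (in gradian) 1.219e+10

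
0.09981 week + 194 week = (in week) 194.1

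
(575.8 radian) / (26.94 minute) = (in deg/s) 20.41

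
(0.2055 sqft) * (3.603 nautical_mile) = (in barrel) 801.3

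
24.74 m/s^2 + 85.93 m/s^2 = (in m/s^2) 110.7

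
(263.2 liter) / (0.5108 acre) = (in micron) 127.3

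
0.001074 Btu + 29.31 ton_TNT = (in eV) 7.654e+29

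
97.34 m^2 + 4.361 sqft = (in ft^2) 1052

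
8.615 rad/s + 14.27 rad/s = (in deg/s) 1311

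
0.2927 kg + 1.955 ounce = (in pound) 0.7675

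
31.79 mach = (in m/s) 1.082e+04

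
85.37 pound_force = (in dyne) 3.797e+07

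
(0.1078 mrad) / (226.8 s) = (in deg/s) 2.723e-05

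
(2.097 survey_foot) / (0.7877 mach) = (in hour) 6.62e-07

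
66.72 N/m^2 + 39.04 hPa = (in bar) 0.03971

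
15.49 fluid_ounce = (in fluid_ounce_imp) 16.12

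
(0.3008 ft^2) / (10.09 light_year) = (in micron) 2.927e-13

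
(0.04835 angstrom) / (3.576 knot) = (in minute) 4.38e-14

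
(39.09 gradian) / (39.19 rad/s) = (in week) 2.591e-08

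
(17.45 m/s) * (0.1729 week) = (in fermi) 1.825e+21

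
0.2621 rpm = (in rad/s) 0.02745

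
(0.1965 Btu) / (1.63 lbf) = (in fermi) 2.859e+16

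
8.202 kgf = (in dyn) 8.043e+06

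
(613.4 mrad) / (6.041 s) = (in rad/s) 0.1015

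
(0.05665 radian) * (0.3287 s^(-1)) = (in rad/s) 0.01862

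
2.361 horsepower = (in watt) 1761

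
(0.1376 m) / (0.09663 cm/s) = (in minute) 2.373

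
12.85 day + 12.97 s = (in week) 1.836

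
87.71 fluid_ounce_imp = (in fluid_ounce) 84.27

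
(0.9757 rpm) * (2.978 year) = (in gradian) 6.109e+08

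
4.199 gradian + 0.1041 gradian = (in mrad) 67.59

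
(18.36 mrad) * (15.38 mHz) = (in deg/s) 0.01618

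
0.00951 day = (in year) 2.605e-05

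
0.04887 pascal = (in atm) 4.823e-07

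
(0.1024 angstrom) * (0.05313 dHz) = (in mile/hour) 1.217e-13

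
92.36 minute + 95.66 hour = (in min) 5832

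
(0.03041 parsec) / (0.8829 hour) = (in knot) 5.739e+11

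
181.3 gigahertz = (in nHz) 1.813e+20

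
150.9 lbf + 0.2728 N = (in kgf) 68.47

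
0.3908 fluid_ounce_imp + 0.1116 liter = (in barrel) 0.0007718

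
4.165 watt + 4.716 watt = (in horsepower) 0.01191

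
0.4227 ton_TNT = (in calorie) 4.227e+08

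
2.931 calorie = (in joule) 12.26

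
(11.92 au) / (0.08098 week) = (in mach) 1.069e+05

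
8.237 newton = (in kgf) 0.8399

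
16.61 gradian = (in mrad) 260.9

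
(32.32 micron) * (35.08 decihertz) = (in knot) 0.0002204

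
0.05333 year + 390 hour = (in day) 35.72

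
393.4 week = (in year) 7.545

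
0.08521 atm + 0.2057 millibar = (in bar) 0.08654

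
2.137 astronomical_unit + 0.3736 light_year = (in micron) 3.535e+21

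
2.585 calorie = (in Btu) 0.01025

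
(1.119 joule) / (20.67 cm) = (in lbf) 1.217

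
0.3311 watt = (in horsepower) 0.000444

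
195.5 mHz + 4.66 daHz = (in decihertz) 468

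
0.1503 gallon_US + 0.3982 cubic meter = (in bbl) 2.508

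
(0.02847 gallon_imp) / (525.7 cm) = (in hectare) 2.462e-09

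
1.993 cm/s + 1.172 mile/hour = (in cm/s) 54.39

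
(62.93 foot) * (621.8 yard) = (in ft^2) 1.174e+05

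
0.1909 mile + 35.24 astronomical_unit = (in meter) 5.272e+12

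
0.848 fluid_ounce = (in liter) 0.02508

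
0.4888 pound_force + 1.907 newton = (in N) 4.081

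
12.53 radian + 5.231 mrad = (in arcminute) 4.309e+04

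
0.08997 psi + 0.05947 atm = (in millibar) 66.46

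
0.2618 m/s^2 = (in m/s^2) 0.2618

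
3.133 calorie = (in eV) 8.182e+19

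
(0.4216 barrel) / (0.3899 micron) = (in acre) 42.48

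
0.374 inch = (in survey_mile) 5.903e-06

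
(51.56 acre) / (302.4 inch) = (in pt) 7.7e+07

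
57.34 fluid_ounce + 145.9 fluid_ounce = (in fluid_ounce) 203.2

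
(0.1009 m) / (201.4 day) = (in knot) 1.127e-08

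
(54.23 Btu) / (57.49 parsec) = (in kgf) 3.289e-15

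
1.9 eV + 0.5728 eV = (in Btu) 3.755e-22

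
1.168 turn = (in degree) 420.5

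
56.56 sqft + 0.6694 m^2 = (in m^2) 5.924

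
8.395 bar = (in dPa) 8.395e+06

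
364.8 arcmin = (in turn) 0.01689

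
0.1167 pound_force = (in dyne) 5.191e+04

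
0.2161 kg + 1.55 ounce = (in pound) 0.5733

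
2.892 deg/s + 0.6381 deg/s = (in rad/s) 0.06161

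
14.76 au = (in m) 2.208e+12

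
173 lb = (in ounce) 2768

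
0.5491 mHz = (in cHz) 0.05491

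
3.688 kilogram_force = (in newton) 36.17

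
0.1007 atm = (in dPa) 1.02e+05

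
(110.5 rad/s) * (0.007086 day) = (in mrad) 6.765e+07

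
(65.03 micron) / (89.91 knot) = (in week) 2.325e-12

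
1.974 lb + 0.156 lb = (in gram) 966.2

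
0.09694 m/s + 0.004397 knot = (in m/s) 0.0992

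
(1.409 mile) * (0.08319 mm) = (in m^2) 0.1886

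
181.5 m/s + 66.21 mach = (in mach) 66.74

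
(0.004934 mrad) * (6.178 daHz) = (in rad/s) 0.0003048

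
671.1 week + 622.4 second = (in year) 12.87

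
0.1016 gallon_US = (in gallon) 0.1016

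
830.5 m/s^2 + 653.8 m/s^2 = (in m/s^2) 1484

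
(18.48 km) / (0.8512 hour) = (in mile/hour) 13.49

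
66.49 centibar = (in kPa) 66.49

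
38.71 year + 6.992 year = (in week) 2383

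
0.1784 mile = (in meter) 287.1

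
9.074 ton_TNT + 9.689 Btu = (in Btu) 3.598e+07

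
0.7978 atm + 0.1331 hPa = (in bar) 0.8085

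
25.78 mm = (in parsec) 8.355e-19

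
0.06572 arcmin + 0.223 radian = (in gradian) 14.2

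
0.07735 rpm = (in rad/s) 0.0081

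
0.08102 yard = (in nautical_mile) 4e-05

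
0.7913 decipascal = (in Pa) 0.07913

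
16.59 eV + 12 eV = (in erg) 4.581e-11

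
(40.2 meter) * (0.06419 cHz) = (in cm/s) 2.58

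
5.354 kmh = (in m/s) 1.487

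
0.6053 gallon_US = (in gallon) 0.6053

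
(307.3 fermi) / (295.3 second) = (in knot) 2.023e-15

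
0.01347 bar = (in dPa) 1.347e+04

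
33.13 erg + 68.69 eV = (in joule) 3.313e-06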